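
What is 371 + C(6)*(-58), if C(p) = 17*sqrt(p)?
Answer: 371 - 986*sqrt(6) ≈ -2044.2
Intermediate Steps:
371 + C(6)*(-58) = 371 + (17*sqrt(6))*(-58) = 371 - 986*sqrt(6)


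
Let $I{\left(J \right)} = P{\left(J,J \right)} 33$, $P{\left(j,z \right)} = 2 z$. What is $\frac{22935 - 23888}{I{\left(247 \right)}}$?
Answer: $- \frac{953}{16302} \approx -0.058459$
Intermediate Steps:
$I{\left(J \right)} = 66 J$ ($I{\left(J \right)} = 2 J 33 = 66 J$)
$\frac{22935 - 23888}{I{\left(247 \right)}} = \frac{22935 - 23888}{66 \cdot 247} = - \frac{953}{16302}$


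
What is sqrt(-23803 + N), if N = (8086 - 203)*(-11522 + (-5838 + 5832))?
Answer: I*sqrt(90899027) ≈ 9534.1*I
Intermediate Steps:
N = -90875224 (N = 7883*(-11522 - 6) = 7883*(-11528) = -90875224)
sqrt(-23803 + N) = sqrt(-23803 - 90875224) = sqrt(-90899027) = I*sqrt(90899027)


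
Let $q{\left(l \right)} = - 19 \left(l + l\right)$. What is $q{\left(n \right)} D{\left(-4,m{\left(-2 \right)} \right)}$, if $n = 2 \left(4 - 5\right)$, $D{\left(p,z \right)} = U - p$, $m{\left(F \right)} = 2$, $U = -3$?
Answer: $76$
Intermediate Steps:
$D{\left(p,z \right)} = -3 - p$
$n = -2$ ($n = 2 \left(-1\right) = -2$)
$q{\left(l \right)} = - 38 l$ ($q{\left(l \right)} = - 19 \cdot 2 l = - 38 l$)
$q{\left(n \right)} D{\left(-4,m{\left(-2 \right)} \right)} = \left(-38\right) \left(-2\right) \left(-3 - -4\right) = 76 \left(-3 + 4\right) = 76 \cdot 1 = 76$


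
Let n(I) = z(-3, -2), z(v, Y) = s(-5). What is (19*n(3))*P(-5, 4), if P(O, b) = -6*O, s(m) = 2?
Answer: 1140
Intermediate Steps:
z(v, Y) = 2
n(I) = 2
(19*n(3))*P(-5, 4) = (19*2)*(-6*(-5)) = 38*30 = 1140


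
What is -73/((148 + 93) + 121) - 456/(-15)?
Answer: 54659/1810 ≈ 30.198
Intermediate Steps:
-73/((148 + 93) + 121) - 456/(-15) = -73/(241 + 121) - 456*(-1/15) = -73/362 + 152/5 = 54659/1810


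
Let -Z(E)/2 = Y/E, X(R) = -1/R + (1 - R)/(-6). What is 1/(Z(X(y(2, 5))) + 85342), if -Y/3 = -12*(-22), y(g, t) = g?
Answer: 1/80590 ≈ 1.2408e-5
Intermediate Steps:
Y = -792 (Y = -(-36)*(-22) = -3*264 = -792)
X(R) = -1/6 - 1/R + R/6 (X(R) = -1/R + (1 - R)*(-1/6) = -1/R + (-1/6 + R/6) = -1/6 - 1/R + R/6)
Z(E) = 1584/E (Z(E) = -(-1584)/E = 1584/E)
1/(Z(X(y(2, 5))) + 85342) = 1/(1584/(((1/6)*(-6 + 2*(-1 + 2))/2)) + 85342) = 1/(1584/(((1/6)*(1/2)*(-6 + 2*1))) + 85342) = 1/(1584/(((1/6)*(1/2)*(-6 + 2))) + 85342) = 1/(1584/(((1/6)*(1/2)*(-4))) + 85342) = 1/(1584/(-1/3) + 85342) = 1/(1584*(-3) + 85342) = 1/(-4752 + 85342) = 1/80590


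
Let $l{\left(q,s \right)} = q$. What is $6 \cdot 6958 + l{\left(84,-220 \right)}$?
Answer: $41832$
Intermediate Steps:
$6 \cdot 6958 + l{\left(84,-220 \right)} = 6 \cdot 6958 + 84 = 41748 + 84 = 41832$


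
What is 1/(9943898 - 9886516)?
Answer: 1/57382 ≈ 1.7427e-5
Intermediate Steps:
1/(9943898 - 9886516) = 1/57382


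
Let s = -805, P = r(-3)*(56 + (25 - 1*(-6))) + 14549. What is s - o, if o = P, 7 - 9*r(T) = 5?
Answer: -46120/3 ≈ -15373.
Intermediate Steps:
r(T) = 2/9 (r(T) = 7/9 - 1/9*5 = 7/9 - 5/9 = 2/9)
P = 43705/3 (P = 2*(56 + (25 - 1*(-6)))/9 + 14549 = 2*(56 + (25 + 6))/9 + 14549 = 2*(56 + 31)/9 + 14549 = (2/9)*87 + 14549 = 58/3 + 14549 = 43705/3 ≈ 14568.)
o = 43705/3 ≈ 14568.
s - o = -805 - 1*43705/3 = -805 - 43705/3 = -46120/3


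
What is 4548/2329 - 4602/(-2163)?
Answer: 6851794/1679209 ≈ 4.0804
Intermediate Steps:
4548/2329 - 4602/(-2163) = 4548*(1/2329) - 4602*(-1/2163) = 4548/2329 + 1534/721 = 6851794/1679209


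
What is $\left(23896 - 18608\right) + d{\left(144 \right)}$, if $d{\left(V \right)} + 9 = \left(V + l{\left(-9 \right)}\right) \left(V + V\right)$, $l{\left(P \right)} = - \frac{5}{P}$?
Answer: $46911$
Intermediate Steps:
$d{\left(V \right)} = -9 + 2 V \left(\frac{5}{9} + V\right)$ ($d{\left(V \right)} = -9 + \left(V - \frac{5}{-9}\right) \left(V + V\right) = -9 + \left(V - - \frac{5}{9}\right) 2 V = -9 + \left(V + \frac{5}{9}\right) 2 V = -9 + \left(\frac{5}{9} + V\right) 2 V = -9 + 2 V \left(\frac{5}{9} + V\right)$)
$\left(23896 - 18608\right) + d{\left(144 \right)} = \left(23896 - 18608\right) + \left(-9 + 2 \cdot 144^{2} + \frac{10}{9} \cdot 144\right) = 5288 + \left(-9 + 2 \cdot 20736 + 160\right) = 5288 + \left(-9 + 41472 + 160\right) = 5288 + 41623 = 46911$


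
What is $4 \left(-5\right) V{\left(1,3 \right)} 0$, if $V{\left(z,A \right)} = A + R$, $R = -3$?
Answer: $0$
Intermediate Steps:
$V{\left(z,A \right)} = -3 + A$ ($V{\left(z,A \right)} = A - 3 = -3 + A$)
$4 \left(-5\right) V{\left(1,3 \right)} 0 = 4 \left(-5\right) \left(-3 + 3\right) 0 = \left(-20\right) 0 \cdot 0 = 0 \cdot 0 = 0$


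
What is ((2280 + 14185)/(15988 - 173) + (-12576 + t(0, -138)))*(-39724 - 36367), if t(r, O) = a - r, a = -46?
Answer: 3037559796463/3163 ≈ 9.6034e+8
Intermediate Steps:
t(r, O) = -46 - r
((2280 + 14185)/(15988 - 173) + (-12576 + t(0, -138)))*(-39724 - 36367) = ((2280 + 14185)/(15988 - 173) + (-12576 + (-46 - 1*0)))*(-39724 - 36367) = (16465/15815 + (-12576 + (-46 + 0)))*(-76091) = (16465*(1/15815) + (-12576 - 46))*(-76091) = (3293/3163 - 12622)*(-76091) = -39920093/3163*(-76091) = 3037559796463/3163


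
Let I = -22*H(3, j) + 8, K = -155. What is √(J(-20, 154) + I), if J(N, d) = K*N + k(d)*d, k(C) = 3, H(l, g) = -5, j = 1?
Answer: 4*√230 ≈ 60.663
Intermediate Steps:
J(N, d) = -155*N + 3*d
I = 118 (I = -22*(-5) + 8 = 110 + 8 = 118)
√(J(-20, 154) + I) = √((-155*(-20) + 3*154) + 118) = √((3100 + 462) + 118) = √(3562 + 118) = √3680 = 4*√230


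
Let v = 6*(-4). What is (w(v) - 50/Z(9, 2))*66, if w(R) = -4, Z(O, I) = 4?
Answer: -1089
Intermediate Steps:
v = -24
(w(v) - 50/Z(9, 2))*66 = (-4 - 50/4)*66 = (-4 - 50*¼)*66 = (-4 - 25/2)*66 = -33/2*66 = -1089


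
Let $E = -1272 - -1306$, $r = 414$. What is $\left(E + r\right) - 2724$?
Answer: $-2276$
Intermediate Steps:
$E = 34$ ($E = -1272 + 1306 = 34$)
$\left(E + r\right) - 2724 = \left(34 + 414\right) - 2724 = 448 - 2724 = -2276$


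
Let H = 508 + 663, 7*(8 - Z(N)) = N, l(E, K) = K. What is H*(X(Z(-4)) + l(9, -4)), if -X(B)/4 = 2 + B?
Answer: -379404/7 ≈ -54201.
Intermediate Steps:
Z(N) = 8 - N/7
H = 1171
X(B) = -8 - 4*B (X(B) = -4*(2 + B) = -8 - 4*B)
H*(X(Z(-4)) + l(9, -4)) = 1171*((-8 - 4*(8 - ⅐*(-4))) - 4) = 1171*((-8 - 4*(8 + 4/7)) - 4) = 1171*((-8 - 4*60/7) - 4) = 1171*((-8 - 240/7) - 4) = 1171*(-296/7 - 4) = 1171*(-324/7) = -379404/7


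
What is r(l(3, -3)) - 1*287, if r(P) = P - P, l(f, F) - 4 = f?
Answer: -287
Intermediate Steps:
l(f, F) = 4 + f
r(P) = 0
r(l(3, -3)) - 1*287 = 0 - 1*287 = 0 - 287 = -287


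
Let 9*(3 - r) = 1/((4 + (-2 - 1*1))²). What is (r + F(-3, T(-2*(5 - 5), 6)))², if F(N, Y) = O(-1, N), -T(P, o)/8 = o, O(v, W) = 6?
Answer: 6400/81 ≈ 79.012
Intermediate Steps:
T(P, o) = -8*o
F(N, Y) = 6
r = 26/9 (r = 3 - 1/(9*(4 + (-2 - 1*1))²) = 3 - 1/(9*(4 + (-2 - 1))²) = 3 - 1/(9*(4 - 3)²) = 3 - 1/(9*(1²)) = 3 - ⅑/1 = 3 - ⅑*1 = 3 - ⅑ = 26/9 ≈ 2.8889)
(r + F(-3, T(-2*(5 - 5), 6)))² = (26/9 + 6)² = (80/9)² = 6400/81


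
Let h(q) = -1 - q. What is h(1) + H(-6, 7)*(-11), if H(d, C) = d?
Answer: 64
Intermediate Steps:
h(1) + H(-6, 7)*(-11) = (-1 - 1*1) - 6*(-11) = (-1 - 1) + 66 = -2 + 66 = 64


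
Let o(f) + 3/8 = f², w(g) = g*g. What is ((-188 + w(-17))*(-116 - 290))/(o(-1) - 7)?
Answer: 328048/51 ≈ 6432.3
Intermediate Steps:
w(g) = g²
o(f) = -3/8 + f²
((-188 + w(-17))*(-116 - 290))/(o(-1) - 7) = ((-188 + (-17)²)*(-116 - 290))/((-3/8 + (-1)²) - 7) = ((-188 + 289)*(-406))/((-3/8 + 1) - 7) = (101*(-406))/(5/8 - 7) = -41006/(-51/8) = -41006*(-8/51) = 328048/51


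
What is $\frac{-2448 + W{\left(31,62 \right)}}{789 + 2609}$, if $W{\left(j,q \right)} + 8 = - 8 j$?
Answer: $- \frac{1352}{1699} \approx -0.79576$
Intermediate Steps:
$W{\left(j,q \right)} = -8 - 8 j$
$\frac{-2448 + W{\left(31,62 \right)}}{789 + 2609} = \frac{-2448 - 256}{789 + 2609} = \frac{-2448 - 256}{3398} = \left(-2448 - 256\right) \frac{1}{3398} = \left(-2704\right) \frac{1}{3398} = - \frac{1352}{1699}$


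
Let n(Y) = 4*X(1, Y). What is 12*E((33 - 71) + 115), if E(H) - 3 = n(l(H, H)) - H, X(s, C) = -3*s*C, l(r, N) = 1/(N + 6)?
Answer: -73848/83 ≈ -889.74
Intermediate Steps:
l(r, N) = 1/(6 + N)
X(s, C) = -3*C*s
n(Y) = -12*Y (n(Y) = 4*(-3*Y*1) = 4*(-3*Y) = -12*Y)
E(H) = 3 - H - 12/(6 + H) (E(H) = 3 + (-12/(6 + H) - H) = 3 + (-H - 12/(6 + H)) = 3 - H - 12/(6 + H))
12*E((33 - 71) + 115) = 12*((-12 + (3 - ((33 - 71) + 115))*(6 + ((33 - 71) + 115)))/(6 + ((33 - 71) + 115))) = 12*((-12 + (3 - (-38 + 115))*(6 + (-38 + 115)))/(6 + (-38 + 115))) = 12*((-12 + (3 - 1*77)*(6 + 77))/(6 + 77)) = 12*((-12 + (3 - 77)*83)/83) = 12*((-12 - 74*83)/83) = 12*((-12 - 6142)/83) = 12*((1/83)*(-6154)) = 12*(-6154/83) = -73848/83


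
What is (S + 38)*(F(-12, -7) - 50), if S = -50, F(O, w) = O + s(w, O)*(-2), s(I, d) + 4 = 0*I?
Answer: 648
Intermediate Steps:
s(I, d) = -4 (s(I, d) = -4 + 0*I = -4 + 0 = -4)
F(O, w) = 8 + O (F(O, w) = O - 4*(-2) = O + 8 = 8 + O)
(S + 38)*(F(-12, -7) - 50) = (-50 + 38)*((8 - 12) - 50) = -12*(-4 - 50) = -12*(-54) = 648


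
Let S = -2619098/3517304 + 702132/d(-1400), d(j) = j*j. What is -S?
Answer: 11892055303/30776410000 ≈ 0.38640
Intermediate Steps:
d(j) = j²
S = -11892055303/30776410000 (S = -2619098/3517304 + 702132/((-1400)²) = -2619098*1/3517304 + 702132/1960000 = -1309549/1758652 + 702132*(1/1960000) = -1309549/1758652 + 175533/490000 = -11892055303/30776410000 ≈ -0.38640)
-S = -1*(-11892055303/30776410000) = 11892055303/30776410000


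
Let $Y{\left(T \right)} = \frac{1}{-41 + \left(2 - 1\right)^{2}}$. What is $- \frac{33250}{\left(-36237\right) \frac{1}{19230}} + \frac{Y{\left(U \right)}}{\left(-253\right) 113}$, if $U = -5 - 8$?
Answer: $\frac{243729801712079}{13813061240} \approx 17645.0$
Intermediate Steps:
$U = -13$ ($U = -5 - 8 = -13$)
$Y{\left(T \right)} = - \frac{1}{40}$ ($Y{\left(T \right)} = \frac{1}{-41 + 1^{2}} = \frac{1}{-41 + 1} = \frac{1}{-40} = - \frac{1}{40}$)
$- \frac{33250}{\left(-36237\right) \frac{1}{19230}} + \frac{Y{\left(U \right)}}{\left(-253\right) 113} = - \frac{33250}{\left(-36237\right) \frac{1}{19230}} - \frac{1}{40 \left(\left(-253\right) 113\right)} = - \frac{33250}{\left(-36237\right) \frac{1}{19230}} - \frac{1}{40 \left(-28589\right)} = - \frac{33250}{- \frac{12079}{6410}} - - \frac{1}{1143560} = \left(-33250\right) \left(- \frac{6410}{12079}\right) + \frac{1}{1143560} = \frac{213132500}{12079} + \frac{1}{1143560} = \frac{243729801712079}{13813061240}$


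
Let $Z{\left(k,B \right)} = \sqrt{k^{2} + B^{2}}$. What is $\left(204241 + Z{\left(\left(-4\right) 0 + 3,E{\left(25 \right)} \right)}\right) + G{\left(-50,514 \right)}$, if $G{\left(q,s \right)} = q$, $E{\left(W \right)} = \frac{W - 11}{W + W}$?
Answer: $204191 + \frac{\sqrt{5674}}{25} \approx 2.0419 \cdot 10^{5}$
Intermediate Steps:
$E{\left(W \right)} = \frac{-11 + W}{2 W}$
$Z{\left(k,B \right)} = \sqrt{B^{2} + k^{2}}$
$\left(204241 + Z{\left(\left(-4\right) 0 + 3,E{\left(25 \right)} \right)}\right) + G{\left(-50,514 \right)} = \left(204241 + \sqrt{\left(\frac{-11 + 25}{2 \cdot 25}\right)^{2} + \left(\left(-4\right) 0 + 3\right)^{2}}\right) - 50 = \left(204241 + \sqrt{\left(\frac{1}{2} \cdot \frac{1}{25} \cdot 14\right)^{2} + \left(0 + 3\right)^{2}}\right) - 50 = \left(204241 + \sqrt{\left(\frac{7}{25}\right)^{2} + 3^{2}}\right) - 50 = \left(204241 + \sqrt{\frac{49}{625} + 9}\right) - 50 = \left(204241 + \sqrt{\frac{5674}{625}}\right) - 50 = \left(204241 + \frac{\sqrt{5674}}{25}\right) - 50 = 204191 + \frac{\sqrt{5674}}{25}$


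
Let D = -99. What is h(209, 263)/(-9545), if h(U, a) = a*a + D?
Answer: -13814/1909 ≈ -7.2363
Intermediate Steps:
h(U, a) = -99 + a² (h(U, a) = a*a - 99 = a² - 99 = -99 + a²)
h(209, 263)/(-9545) = (-99 + 263²)/(-9545) = (-99 + 69169)*(-1/9545) = 69070*(-1/9545) = -13814/1909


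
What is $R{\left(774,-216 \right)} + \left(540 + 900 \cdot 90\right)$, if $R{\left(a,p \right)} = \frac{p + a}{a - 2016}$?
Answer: $\frac{5626229}{69} \approx 81540.0$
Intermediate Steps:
$R{\left(a,p \right)} = \frac{a + p}{-2016 + a}$
$R{\left(774,-216 \right)} + \left(540 + 900 \cdot 90\right) = \frac{774 - 216}{-2016 + 774} + \left(540 + 900 \cdot 90\right) = \frac{1}{-1242} \cdot 558 + \left(540 + 81000\right) = \left(- \frac{1}{1242}\right) 558 + 81540 = - \frac{31}{69} + 81540 = \frac{5626229}{69}$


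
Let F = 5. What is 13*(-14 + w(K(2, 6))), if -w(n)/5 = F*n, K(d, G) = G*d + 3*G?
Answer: -9932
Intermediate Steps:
K(d, G) = 3*G + G*d
w(n) = -25*n
13*(-14 + w(K(2, 6))) = 13*(-14 - 150*(3 + 2)) = 13*(-14 - 150*5) = 13*(-14 - 25*30) = 13*(-14 - 750) = 13*(-764) = -9932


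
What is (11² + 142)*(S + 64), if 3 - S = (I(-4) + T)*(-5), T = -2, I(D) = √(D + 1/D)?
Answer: 14991 + 1315*I*√17/2 ≈ 14991.0 + 2710.9*I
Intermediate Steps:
S = -7 + 5*I*√17/2 (S = 3 - (√(-4 + 1/(-4)) - 2)*(-5) = 3 - (√(-4 - ¼) - 2)*(-5) = 3 - (√(-17/4) - 2)*(-5) = 3 - (I*√17/2 - 2)*(-5) = 3 - (-2 + I*√17/2)*(-5) = 3 - (10 - 5*I*√17/2) = 3 + (-10 + 5*I*√17/2) = -7 + 5*I*√17/2 ≈ -7.0 + 10.308*I)
(11² + 142)*(S + 64) = (11² + 142)*((-7 + 5*I*√17/2) + 64) = (121 + 142)*(57 + 5*I*√17/2) = 263*(57 + 5*I*√17/2) = 14991 + 1315*I*√17/2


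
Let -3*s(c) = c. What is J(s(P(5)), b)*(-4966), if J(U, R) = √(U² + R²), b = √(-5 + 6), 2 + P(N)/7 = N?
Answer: -24830*√2 ≈ -35115.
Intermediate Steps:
P(N) = -14 + 7*N
b = 1 (b = √1 = 1)
s(c) = -c/3
J(U, R) = √(R² + U²)
J(s(P(5)), b)*(-4966) = √(1² + (-(-14 + 7*5)/3)²)*(-4966) = √(1 + (-(-14 + 35)/3)²)*(-4966) = √(1 + (-⅓*21)²)*(-4966) = √(1 + (-7)²)*(-4966) = √(1 + 49)*(-4966) = √50*(-4966) = (5*√2)*(-4966) = -24830*√2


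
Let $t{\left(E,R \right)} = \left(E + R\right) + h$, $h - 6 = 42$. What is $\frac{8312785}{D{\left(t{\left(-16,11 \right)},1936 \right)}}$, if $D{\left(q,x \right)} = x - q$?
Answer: $\frac{8312785}{1893} \approx 4391.3$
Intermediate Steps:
$h = 48$ ($h = 6 + 42 = 48$)
$t{\left(E,R \right)} = 48 + E + R$ ($t{\left(E,R \right)} = \left(E + R\right) + 48 = 48 + E + R$)
$\frac{8312785}{D{\left(t{\left(-16,11 \right)},1936 \right)}} = \frac{8312785}{1936 - \left(48 - 16 + 11\right)} = \frac{8312785}{1936 - 43} = \frac{8312785}{1893}$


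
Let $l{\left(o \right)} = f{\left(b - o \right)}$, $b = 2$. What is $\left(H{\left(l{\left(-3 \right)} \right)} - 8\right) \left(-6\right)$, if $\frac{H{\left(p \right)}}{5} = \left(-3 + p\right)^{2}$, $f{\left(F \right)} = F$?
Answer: $-72$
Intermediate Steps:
$l{\left(o \right)} = 2 - o$
$H{\left(p \right)} = 5 \left(-3 + p\right)^{2}$
$\left(H{\left(l{\left(-3 \right)} \right)} - 8\right) \left(-6\right) = \left(5 \left(-3 + \left(2 - -3\right)\right)^{2} - 8\right) \left(-6\right) = \left(5 \left(-3 + \left(2 + 3\right)\right)^{2} - 8\right) \left(-6\right) = \left(5 \left(-3 + 5\right)^{2} - 8\right) \left(-6\right) = \left(5 \cdot 2^{2} - 8\right) \left(-6\right) = \left(5 \cdot 4 - 8\right) \left(-6\right) = \left(20 - 8\right) \left(-6\right) = 12 \left(-6\right) = -72$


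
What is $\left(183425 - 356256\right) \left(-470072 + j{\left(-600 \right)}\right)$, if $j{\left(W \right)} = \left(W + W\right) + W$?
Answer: $81554109632$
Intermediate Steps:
$j{\left(W \right)} = 3 W$ ($j{\left(W \right)} = 2 W + W = 3 W$)
$\left(183425 - 356256\right) \left(-470072 + j{\left(-600 \right)}\right) = \left(183425 - 356256\right) \left(-470072 + 3 \left(-600\right)\right) = - 172831 \left(-470072 - 1800\right) = \left(-172831\right) \left(-471872\right) = 81554109632$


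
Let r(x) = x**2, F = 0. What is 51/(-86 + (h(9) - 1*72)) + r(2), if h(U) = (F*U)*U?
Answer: 581/158 ≈ 3.6772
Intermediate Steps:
h(U) = 0 (h(U) = (0*U)*U = 0*U = 0)
51/(-86 + (h(9) - 1*72)) + r(2) = 51/(-86 + (0 - 1*72)) + 2**2 = 51/(-86 + (0 - 72)) + 4 = 51/(-86 - 72) + 4 = 51/(-158) + 4 = 51*(-1/158) + 4 = -51/158 + 4 = 581/158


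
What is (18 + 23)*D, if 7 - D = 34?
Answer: -1107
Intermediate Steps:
D = -27 (D = 7 - 1*34 = 7 - 34 = -27)
(18 + 23)*D = (18 + 23)*(-27) = 41*(-27) = -1107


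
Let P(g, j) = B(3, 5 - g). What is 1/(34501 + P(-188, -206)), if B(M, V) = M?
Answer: 1/34504 ≈ 2.8982e-5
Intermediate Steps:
P(g, j) = 3
1/(34501 + P(-188, -206)) = 1/(34501 + 3) = 1/34504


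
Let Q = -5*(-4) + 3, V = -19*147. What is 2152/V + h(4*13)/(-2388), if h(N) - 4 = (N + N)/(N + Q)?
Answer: -32212631/41685525 ≈ -0.77275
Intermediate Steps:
V = -2793
Q = 23 (Q = 20 + 3 = 23)
h(N) = 4 + 2*N/(23 + N) (h(N) = 4 + (N + N)/(N + 23) = 4 + (2*N)/(23 + N) = 4 + 2*N/(23 + N))
2152/V + h(4*13)/(-2388) = 2152/(-2793) + (2*(46 + 3*(4*13))/(23 + 4*13))/(-2388) = 2152*(-1/2793) + (2*(46 + 3*52)/(23 + 52))*(-1/2388) = -2152/2793 + (2*(46 + 156)/75)*(-1/2388) = -2152/2793 + (2*(1/75)*202)*(-1/2388) = -2152/2793 + (404/75)*(-1/2388) = -2152/2793 - 101/44775 = -32212631/41685525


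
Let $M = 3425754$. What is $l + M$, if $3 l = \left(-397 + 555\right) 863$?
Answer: $\frac{10413616}{3} \approx 3.4712 \cdot 10^{6}$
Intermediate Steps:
$l = \frac{136354}{3}$ ($l = \frac{\left(-397 + 555\right) 863}{3} = \frac{158 \cdot 863}{3} = \frac{1}{3} \cdot 136354 = \frac{136354}{3} \approx 45451.0$)
$l + M = \frac{136354}{3} + 3425754 = \frac{10413616}{3}$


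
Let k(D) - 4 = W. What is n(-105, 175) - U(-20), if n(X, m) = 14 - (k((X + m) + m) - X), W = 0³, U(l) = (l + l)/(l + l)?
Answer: -96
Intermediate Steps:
U(l) = 1 (U(l) = (2*l)/((2*l)) = (2*l)*(1/(2*l)) = 1)
W = 0
k(D) = 4 (k(D) = 4 + 0 = 4)
n(X, m) = 10 + X (n(X, m) = 14 - (4 - X) = 14 + (-4 + X) = 10 + X)
n(-105, 175) - U(-20) = (10 - 105) - 1*1 = -95 - 1 = -96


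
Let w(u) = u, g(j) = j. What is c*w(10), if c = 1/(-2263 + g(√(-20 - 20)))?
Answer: -22630/5121209 - 20*I*√10/5121209 ≈ -0.0044189 - 1.235e-5*I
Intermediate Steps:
c = 1/(-2263 + 2*I*√10) (c = 1/(-2263 + √(-20 - 20)) = 1/(-2263 + √(-40)) = 1/(-2263 + 2*I*√10) ≈ -0.00044189 - 1.235e-6*I)
c*w(10) = (-2263/5121209 - 2*I*√10/5121209)*10 = -22630/5121209 - 20*I*√10/5121209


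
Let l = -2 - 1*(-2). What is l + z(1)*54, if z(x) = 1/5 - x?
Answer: -216/5 ≈ -43.200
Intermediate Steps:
z(x) = ⅕ - x
l = 0 (l = -2 + 2 = 0)
l + z(1)*54 = 0 + (⅕ - 1*1)*54 = 0 + (⅕ - 1)*54 = 0 - ⅘*54 = 0 - 216/5 = -216/5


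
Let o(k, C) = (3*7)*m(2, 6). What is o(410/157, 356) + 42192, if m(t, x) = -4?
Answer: 42108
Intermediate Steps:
o(k, C) = -84 (o(k, C) = (3*7)*(-4) = 21*(-4) = -84)
o(410/157, 356) + 42192 = -84 + 42192 = 42108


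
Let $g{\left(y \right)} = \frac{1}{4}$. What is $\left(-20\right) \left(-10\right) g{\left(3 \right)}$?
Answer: $50$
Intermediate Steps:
$g{\left(y \right)} = \frac{1}{4}$
$\left(-20\right) \left(-10\right) g{\left(3 \right)} = \left(-20\right) \left(-10\right) \frac{1}{4} = 200 \cdot \frac{1}{4} = 50$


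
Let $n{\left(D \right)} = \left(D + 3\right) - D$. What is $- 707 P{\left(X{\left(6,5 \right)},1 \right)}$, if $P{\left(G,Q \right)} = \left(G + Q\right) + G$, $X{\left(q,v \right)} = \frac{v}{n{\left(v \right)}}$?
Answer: $- \frac{9191}{3} \approx -3063.7$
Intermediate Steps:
$n{\left(D \right)} = 3$ ($n{\left(D \right)} = \left(3 + D\right) - D = 3$)
$X{\left(q,v \right)} = \frac{v}{3}$
$P{\left(G,Q \right)} = Q + 2 G$
$- 707 P{\left(X{\left(6,5 \right)},1 \right)} = - 707 \left(1 + 2 \cdot \frac{1}{3} \cdot 5\right) = - 707 \left(1 + 2 \cdot \frac{5}{3}\right) = - 707 \left(1 + \frac{10}{3}\right) = \left(-707\right) \frac{13}{3} = - \frac{9191}{3}$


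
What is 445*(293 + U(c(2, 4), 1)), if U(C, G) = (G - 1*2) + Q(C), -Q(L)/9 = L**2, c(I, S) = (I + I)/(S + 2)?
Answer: 128160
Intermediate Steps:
c(I, S) = 2*I/(2 + S) (c(I, S) = (2*I)/(2 + S) = 2*I/(2 + S))
Q(L) = -9*L**2
U(C, G) = -2 + G - 9*C**2 (U(C, G) = (G - 1*2) - 9*C**2 = (G - 2) - 9*C**2 = (-2 + G) - 9*C**2 = -2 + G - 9*C**2)
445*(293 + U(c(2, 4), 1)) = 445*(293 + (-2 + 1 - 9*16/(2 + 4)**2)) = 445*(293 + (-2 + 1 - 9*(2*2/6)**2)) = 445*(293 + (-2 + 1 - 9*(2*2*(1/6))**2)) = 445*(293 + (-2 + 1 - 9*(2/3)**2)) = 445*(293 + (-2 + 1 - 9*4/9)) = 445*(293 + (-2 + 1 - 4)) = 445*(293 - 5) = 445*288 = 128160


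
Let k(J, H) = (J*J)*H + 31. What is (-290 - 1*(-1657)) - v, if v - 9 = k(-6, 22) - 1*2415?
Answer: 2950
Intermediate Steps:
k(J, H) = 31 + H*J² (k(J, H) = J²*H + 31 = H*J² + 31 = 31 + H*J²)
v = -1583 (v = 9 + ((31 + 22*(-6)²) - 1*2415) = 9 + ((31 + 22*36) - 2415) = 9 + ((31 + 792) - 2415) = 9 + (823 - 2415) = 9 - 1592 = -1583)
(-290 - 1*(-1657)) - v = (-290 - 1*(-1657)) - 1*(-1583) = (-290 + 1657) + 1583 = 1367 + 1583 = 2950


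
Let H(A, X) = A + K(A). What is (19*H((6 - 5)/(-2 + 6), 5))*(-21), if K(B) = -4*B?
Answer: 1197/4 ≈ 299.25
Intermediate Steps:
H(A, X) = -3*A (H(A, X) = A - 4*A = -3*A)
(19*H((6 - 5)/(-2 + 6), 5))*(-21) = (19*(-3*(6 - 5)/(-2 + 6)))*(-21) = (19*(-3/4))*(-21) = (19*(-3*¼))*(-21) = (19*(-¾))*(-21) = -57/4*(-21) = 1197/4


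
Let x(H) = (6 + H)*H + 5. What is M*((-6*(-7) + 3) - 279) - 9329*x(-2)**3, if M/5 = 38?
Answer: 207423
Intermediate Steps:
x(H) = 5 + H*(6 + H) (x(H) = H*(6 + H) + 5 = 5 + H*(6 + H))
M = 190 (M = 5*38 = 190)
M*((-6*(-7) + 3) - 279) - 9329*x(-2)**3 = 190*((-6*(-7) + 3) - 279) - 9329*(5 + (-2)**2 + 6*(-2))**3 = 190*((42 + 3) - 279) - 9329*(5 + 4 - 12)**3 = 190*(45 - 279) - 9329*(-3)**3 = 190*(-234) - 9329*(-27) = -44460 + 251883 = 207423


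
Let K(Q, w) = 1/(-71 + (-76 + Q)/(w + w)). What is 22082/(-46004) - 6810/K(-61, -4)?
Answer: 16878327973/46004 ≈ 3.6689e+5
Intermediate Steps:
K(Q, w) = 1/(-71 + (-76 + Q)/(2*w)) (K(Q, w) = 1/(-71 + (-76 + Q)/((2*w))) = 1/(-71 + (-76 + Q)*(1/(2*w))) = 1/(-71 + (-76 + Q)/(2*w)))
22082/(-46004) - 6810/K(-61, -4) = 22082/(-46004) - 6810/((-2*(-4)/(76 - 1*(-61) + 142*(-4)))) = 22082*(-1/46004) - 6810/((-2*(-4)/(76 + 61 - 568))) = -11041/23002 - 6810/((-2*(-4)/(-431))) = -11041/23002 - 6810/((-2*(-4)*(-1/431))) = -11041/23002 - 6810/(-8/431) = -11041/23002 - 6810*(-431/8) = -11041/23002 + 1467555/4 = 16878327973/46004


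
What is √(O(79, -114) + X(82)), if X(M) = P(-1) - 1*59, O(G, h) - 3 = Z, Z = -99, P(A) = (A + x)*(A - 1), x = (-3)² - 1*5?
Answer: I*√161 ≈ 12.689*I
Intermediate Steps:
x = 4 (x = 9 - 5 = 4)
P(A) = (-1 + A)*(4 + A) (P(A) = (A + 4)*(A - 1) = (4 + A)*(-1 + A) = (-1 + A)*(4 + A))
O(G, h) = -96 (O(G, h) = 3 - 99 = -96)
X(M) = -65 (X(M) = (-4 + (-1)² + 3*(-1)) - 1*59 = (-4 + 1 - 3) - 59 = -6 - 59 = -65)
√(O(79, -114) + X(82)) = √(-96 - 65) = √(-161) = I*√161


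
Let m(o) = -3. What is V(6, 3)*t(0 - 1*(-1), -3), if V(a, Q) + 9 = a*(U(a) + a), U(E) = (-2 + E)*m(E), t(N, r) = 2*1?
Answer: -90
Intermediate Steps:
t(N, r) = 2
U(E) = 6 - 3*E (U(E) = (-2 + E)*(-3) = 6 - 3*E)
V(a, Q) = -9 + a*(6 - 2*a) (V(a, Q) = -9 + a*((6 - 3*a) + a) = -9 + a*(6 - 2*a))
V(6, 3)*t(0 - 1*(-1), -3) = (-9 - 2*6**2 + 6*6)*2 = (-9 - 2*36 + 36)*2 = (-9 - 72 + 36)*2 = -45*2 = -90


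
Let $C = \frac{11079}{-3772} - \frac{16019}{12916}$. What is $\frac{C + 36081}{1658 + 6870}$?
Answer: $\frac{109852012705}{25967308016} \approx 4.2304$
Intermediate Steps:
$C = - \frac{12720002}{3044947}$ ($C = 11079 \left(- \frac{1}{3772}\right) - \frac{16019}{12916} = - \frac{11079}{3772} - \frac{16019}{12916} = - \frac{12720002}{3044947} \approx -4.1774$)
$\frac{C + 36081}{1658 + 6870} = \frac{- \frac{12720002}{3044947} + 36081}{1658 + 6870} = \frac{109852012705}{3044947 \cdot 8528} = \frac{109852012705}{3044947} \cdot \frac{1}{8528} = \frac{109852012705}{25967308016}$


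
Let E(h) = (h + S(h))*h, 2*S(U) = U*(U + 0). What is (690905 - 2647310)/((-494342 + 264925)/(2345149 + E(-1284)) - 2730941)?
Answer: 137527882419169/191974837884674 ≈ 0.71638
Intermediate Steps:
S(U) = U**2/2 (S(U) = (U*(U + 0))/2 = (U*U)/2 = U**2/2)
E(h) = h*(h + h**2/2) (E(h) = (h + h**2/2)*h = h*(h + h**2/2))
(690905 - 2647310)/((-494342 + 264925)/(2345149 + E(-1284)) - 2730941) = (690905 - 2647310)/((-494342 + 264925)/(2345149 + (1/2)*(-1284)**2*(2 - 1284)) - 2730941) = -1956405/(-229417/(2345149 + (1/2)*1648656*(-1282)) - 2730941) = -1956405/(-229417/(2345149 - 1056788496) - 2730941) = -1956405/(-229417/(-1054443347) - 2730941) = -1956405/(-229417*(-1/1054443347) - 2730941) = -1956405/(229417/1054443347 - 2730941) = -1956405/(-2879622568270110/1054443347) = -1956405*(-1054443347/2879622568270110) = 137527882419169/191974837884674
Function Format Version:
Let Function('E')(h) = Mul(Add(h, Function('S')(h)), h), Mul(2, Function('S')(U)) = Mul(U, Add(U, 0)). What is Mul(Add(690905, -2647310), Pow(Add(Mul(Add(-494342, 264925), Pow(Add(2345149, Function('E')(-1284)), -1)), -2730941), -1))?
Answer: Rational(137527882419169, 191974837884674) ≈ 0.71638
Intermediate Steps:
Function('S')(U) = Mul(Rational(1, 2), Pow(U, 2)) (Function('S')(U) = Mul(Rational(1, 2), Mul(U, Add(U, 0))) = Mul(Rational(1, 2), Mul(U, U)) = Mul(Rational(1, 2), Pow(U, 2)))
Function('E')(h) = Mul(h, Add(h, Mul(Rational(1, 2), Pow(h, 2)))) (Function('E')(h) = Mul(Add(h, Mul(Rational(1, 2), Pow(h, 2))), h) = Mul(h, Add(h, Mul(Rational(1, 2), Pow(h, 2)))))
Mul(Add(690905, -2647310), Pow(Add(Mul(Add(-494342, 264925), Pow(Add(2345149, Function('E')(-1284)), -1)), -2730941), -1)) = Mul(Add(690905, -2647310), Pow(Add(Mul(Add(-494342, 264925), Pow(Add(2345149, Mul(Rational(1, 2), Pow(-1284, 2), Add(2, -1284))), -1)), -2730941), -1)) = Mul(-1956405, Pow(Add(Mul(-229417, Pow(Add(2345149, Mul(Rational(1, 2), 1648656, -1282)), -1)), -2730941), -1)) = Mul(-1956405, Pow(Add(Mul(-229417, Pow(Add(2345149, -1056788496), -1)), -2730941), -1)) = Mul(-1956405, Pow(Add(Mul(-229417, Pow(-1054443347, -1)), -2730941), -1)) = Mul(-1956405, Pow(Add(Mul(-229417, Rational(-1, 1054443347)), -2730941), -1)) = Mul(-1956405, Pow(Add(Rational(229417, 1054443347), -2730941), -1)) = Mul(-1956405, Pow(Rational(-2879622568270110, 1054443347), -1)) = Mul(-1956405, Rational(-1054443347, 2879622568270110)) = Rational(137527882419169, 191974837884674)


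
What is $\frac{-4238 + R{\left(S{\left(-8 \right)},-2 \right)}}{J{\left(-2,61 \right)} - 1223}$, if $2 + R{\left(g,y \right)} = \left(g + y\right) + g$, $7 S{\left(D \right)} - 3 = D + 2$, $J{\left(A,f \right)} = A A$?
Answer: $\frac{29700}{8533} \approx 3.4806$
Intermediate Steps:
$J{\left(A,f \right)} = A^{2}$
$S{\left(D \right)} = \frac{5}{7} + \frac{D}{7}$ ($S{\left(D \right)} = \frac{3}{7} + \frac{D + 2}{7} = \frac{3}{7} + \frac{2 + D}{7} = \frac{3}{7} + \left(\frac{2}{7} + \frac{D}{7}\right) = \frac{5}{7} + \frac{D}{7}$)
$R{\left(g,y \right)} = -2 + y + 2 g$ ($R{\left(g,y \right)} = -2 + \left(\left(g + y\right) + g\right) = -2 + \left(y + 2 g\right) = -2 + y + 2 g$)
$\frac{-4238 + R{\left(S{\left(-8 \right)},-2 \right)}}{J{\left(-2,61 \right)} - 1223} = \frac{-4238 - \left(4 - 2 \left(\frac{5}{7} + \frac{1}{7} \left(-8\right)\right)\right)}{\left(-2\right)^{2} - 1223} = \frac{-4238 - \left(4 - 2 \left(\frac{5}{7} - \frac{8}{7}\right)\right)}{4 - 1223} = \frac{-4238 - \frac{34}{7}}{-1219} = \left(-4238 - \frac{34}{7}\right) \left(- \frac{1}{1219}\right) = \left(- \frac{29700}{7}\right) \left(- \frac{1}{1219}\right) = \frac{29700}{8533}$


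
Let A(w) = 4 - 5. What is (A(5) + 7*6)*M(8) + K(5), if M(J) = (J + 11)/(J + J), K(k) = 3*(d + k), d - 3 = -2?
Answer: 1067/16 ≈ 66.688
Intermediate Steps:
d = 1 (d = 3 - 2 = 1)
K(k) = 3 + 3*k (K(k) = 3*(1 + k) = 3 + 3*k)
A(w) = -1
M(J) = (11 + J)/(2*J) (M(J) = (11 + J)/((2*J)) = (11 + J)*(1/(2*J)) = (11 + J)/(2*J))
(A(5) + 7*6)*M(8) + K(5) = (-1 + 7*6)*((1/2)*(11 + 8)/8) + (3 + 3*5) = (-1 + 42)*((1/2)*(1/8)*19) + (3 + 15) = 41*(19/16) + 18 = 779/16 + 18 = 1067/16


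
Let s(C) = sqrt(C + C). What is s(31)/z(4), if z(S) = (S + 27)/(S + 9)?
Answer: 13*sqrt(62)/31 ≈ 3.3020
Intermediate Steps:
s(C) = sqrt(2)*sqrt(C) (s(C) = sqrt(2*C) = sqrt(2)*sqrt(C))
z(S) = (27 + S)/(9 + S)
s(31)/z(4) = (sqrt(2)*sqrt(31))/(((27 + 4)/(9 + 4))) = sqrt(62)/((31/13)) = sqrt(62)/(((1/13)*31)) = sqrt(62)/(31/13) = sqrt(62)*(13/31) = 13*sqrt(62)/31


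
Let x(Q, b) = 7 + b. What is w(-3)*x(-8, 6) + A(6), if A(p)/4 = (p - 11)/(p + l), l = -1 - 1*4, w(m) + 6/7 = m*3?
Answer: -1037/7 ≈ -148.14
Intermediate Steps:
w(m) = -6/7 + 3*m (w(m) = -6/7 + m*3 = -6/7 + 3*m)
l = -5 (l = -1 - 4 = -5)
A(p) = 4*(-11 + p)/(-5 + p) (A(p) = 4*((p - 11)/(p - 5)) = 4*((-11 + p)/(-5 + p)) = 4*(-11 + p)/(-5 + p))
w(-3)*x(-8, 6) + A(6) = (-6/7 + 3*(-3))*(7 + 6) + 4*(-11 + 6)/(-5 + 6) = (-6/7 - 9)*13 + 4*(-5)/1 = -69/7*13 + 4*1*(-5) = -897/7 - 20 = -1037/7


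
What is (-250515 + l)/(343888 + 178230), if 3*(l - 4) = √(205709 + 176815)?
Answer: -250511/522118 + √95631/783177 ≈ -0.47940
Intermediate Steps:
l = 4 + 2*√95631/3 (l = 4 + √(205709 + 176815)/3 = 4 + √382524/3 = 4 + (2*√95631)/3 = 4 + 2*√95631/3 ≈ 210.16)
(-250515 + l)/(343888 + 178230) = (-250515 + (4 + 2*√95631/3))/(343888 + 178230) = (-250511 + 2*√95631/3)/522118 = (-250511 + 2*√95631/3)*(1/522118) = -250511/522118 + √95631/783177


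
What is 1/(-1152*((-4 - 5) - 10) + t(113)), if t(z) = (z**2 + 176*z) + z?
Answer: 1/54658 ≈ 1.8296e-5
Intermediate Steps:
t(z) = z**2 + 177*z
1/(-1152*((-4 - 5) - 10) + t(113)) = 1/(-1152*((-4 - 5) - 10) + 113*(177 + 113)) = 1/(-1152*(-9 - 10) + 113*290) = 1/(-1152*(-19) + 32770) = 1/(21888 + 32770) = 1/54658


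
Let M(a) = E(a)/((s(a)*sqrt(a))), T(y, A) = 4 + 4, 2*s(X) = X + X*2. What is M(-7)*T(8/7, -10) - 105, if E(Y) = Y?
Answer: -105 - 16*I*sqrt(7)/21 ≈ -105.0 - 2.0158*I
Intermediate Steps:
s(X) = 3*X/2 (s(X) = (X + X*2)/2 = (X + 2*X)/2 = (3*X)/2 = 3*X/2)
T(y, A) = 8
M(a) = 2/(3*sqrt(a)) (M(a) = a/(((3*a/2)*sqrt(a))) = a/((3*a**(3/2)/2)) = a*(2/(3*a**(3/2))) = 2/(3*sqrt(a)))
M(-7)*T(8/7, -10) - 105 = (2/(3*sqrt(-7)))*8 - 105 = (2*(-I*sqrt(7)/7)/3)*8 - 105 = -2*I*sqrt(7)/21*8 - 105 = -16*I*sqrt(7)/21 - 105 = -105 - 16*I*sqrt(7)/21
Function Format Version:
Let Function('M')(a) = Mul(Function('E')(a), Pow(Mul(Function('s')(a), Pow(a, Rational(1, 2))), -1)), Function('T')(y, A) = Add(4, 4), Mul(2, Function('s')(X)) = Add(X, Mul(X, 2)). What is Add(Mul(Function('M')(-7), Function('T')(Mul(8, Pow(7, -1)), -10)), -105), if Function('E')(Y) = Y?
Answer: Add(-105, Mul(Rational(-16, 21), I, Pow(7, Rational(1, 2)))) ≈ Add(-105.00, Mul(-2.0158, I))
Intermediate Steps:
Function('s')(X) = Mul(Rational(3, 2), X) (Function('s')(X) = Mul(Rational(1, 2), Add(X, Mul(X, 2))) = Mul(Rational(1, 2), Add(X, Mul(2, X))) = Mul(Rational(1, 2), Mul(3, X)) = Mul(Rational(3, 2), X))
Function('T')(y, A) = 8
Function('M')(a) = Mul(Rational(2, 3), Pow(a, Rational(-1, 2))) (Function('M')(a) = Mul(a, Pow(Mul(Mul(Rational(3, 2), a), Pow(a, Rational(1, 2))), -1)) = Mul(a, Pow(Mul(Rational(3, 2), Pow(a, Rational(3, 2))), -1)) = Mul(a, Mul(Rational(2, 3), Pow(a, Rational(-3, 2)))) = Mul(Rational(2, 3), Pow(a, Rational(-1, 2))))
Add(Mul(Function('M')(-7), Function('T')(Mul(8, Pow(7, -1)), -10)), -105) = Add(Mul(Mul(Rational(2, 3), Pow(-7, Rational(-1, 2))), 8), -105) = Add(Mul(Mul(Rational(2, 3), Mul(Rational(-1, 7), I, Pow(7, Rational(1, 2)))), 8), -105) = Add(Mul(Mul(Rational(-2, 21), I, Pow(7, Rational(1, 2))), 8), -105) = Add(Mul(Rational(-16, 21), I, Pow(7, Rational(1, 2))), -105) = Add(-105, Mul(Rational(-16, 21), I, Pow(7, Rational(1, 2))))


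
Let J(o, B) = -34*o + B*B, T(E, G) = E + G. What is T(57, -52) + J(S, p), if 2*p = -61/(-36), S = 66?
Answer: -11603255/5184 ≈ -2238.3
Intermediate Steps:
p = 61/72 (p = (-61/(-36))/2 = (-61*(-1/36))/2 = (½)*(61/36) = 61/72 ≈ 0.84722)
J(o, B) = B² - 34*o (J(o, B) = -34*o + B² = B² - 34*o)
T(57, -52) + J(S, p) = (57 - 52) + ((61/72)² - 34*66) = 5 + (3721/5184 - 2244) = 5 - 11629175/5184 = -11603255/5184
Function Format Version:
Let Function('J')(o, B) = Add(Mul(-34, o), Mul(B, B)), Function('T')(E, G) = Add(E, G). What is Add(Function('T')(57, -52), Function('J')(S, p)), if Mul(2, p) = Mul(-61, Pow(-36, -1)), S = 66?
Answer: Rational(-11603255, 5184) ≈ -2238.3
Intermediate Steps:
p = Rational(61, 72) (p = Mul(Rational(1, 2), Mul(-61, Pow(-36, -1))) = Mul(Rational(1, 2), Mul(-61, Rational(-1, 36))) = Mul(Rational(1, 2), Rational(61, 36)) = Rational(61, 72) ≈ 0.84722)
Function('J')(o, B) = Add(Pow(B, 2), Mul(-34, o)) (Function('J')(o, B) = Add(Mul(-34, o), Pow(B, 2)) = Add(Pow(B, 2), Mul(-34, o)))
Add(Function('T')(57, -52), Function('J')(S, p)) = Add(Add(57, -52), Add(Pow(Rational(61, 72), 2), Mul(-34, 66))) = Add(5, Add(Rational(3721, 5184), -2244)) = Add(5, Rational(-11629175, 5184)) = Rational(-11603255, 5184)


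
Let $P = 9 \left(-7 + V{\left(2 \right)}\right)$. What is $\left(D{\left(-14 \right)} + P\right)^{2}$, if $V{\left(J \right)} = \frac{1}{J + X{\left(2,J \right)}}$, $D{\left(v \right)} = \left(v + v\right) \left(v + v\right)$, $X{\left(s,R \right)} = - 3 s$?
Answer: $\frac{8265625}{16} \approx 5.166 \cdot 10^{5}$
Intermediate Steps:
$D{\left(v \right)} = 4 v^{2}$ ($D{\left(v \right)} = 2 v 2 v = 4 v^{2}$)
$V{\left(J \right)} = \frac{1}{-6 + J}$ ($V{\left(J \right)} = \frac{1}{J - 6} = \frac{1}{-6 + J}$)
$P = - \frac{261}{4}$ ($P = 9 \left(-7 + \frac{1}{-6 + 2}\right) = 9 \left(-7 + \frac{1}{-4}\right) = 9 \left(-7 - \frac{1}{4}\right) = 9 \left(- \frac{29}{4}\right) = - \frac{261}{4} \approx -65.25$)
$\left(D{\left(-14 \right)} + P\right)^{2} = \left(4 \left(-14\right)^{2} - \frac{261}{4}\right)^{2} = \left(4 \cdot 196 - \frac{261}{4}\right)^{2} = \left(784 - \frac{261}{4}\right)^{2} = \left(\frac{2875}{4}\right)^{2} = \frac{8265625}{16}$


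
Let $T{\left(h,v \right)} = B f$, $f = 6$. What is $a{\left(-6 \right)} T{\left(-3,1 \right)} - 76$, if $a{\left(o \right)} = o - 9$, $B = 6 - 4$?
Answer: $-256$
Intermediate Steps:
$B = 2$ ($B = 6 - 4 = 2$)
$a{\left(o \right)} = -9 + o$
$T{\left(h,v \right)} = 12$ ($T{\left(h,v \right)} = 2 \cdot 6 = 12$)
$a{\left(-6 \right)} T{\left(-3,1 \right)} - 76 = \left(-9 - 6\right) 12 - 76 = \left(-15\right) 12 - 76 = -180 - 76 = -256$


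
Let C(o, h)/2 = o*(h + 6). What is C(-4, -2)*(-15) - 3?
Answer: 477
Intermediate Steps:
C(o, h) = 2*o*(6 + h) (C(o, h) = 2*(o*(h + 6)) = 2*(o*(6 + h)) = 2*o*(6 + h))
C(-4, -2)*(-15) - 3 = (2*(-4)*(6 - 2))*(-15) - 3 = (2*(-4)*4)*(-15) - 3 = -32*(-15) - 3 = 480 - 3 = 477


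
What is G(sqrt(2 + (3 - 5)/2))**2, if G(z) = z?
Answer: 1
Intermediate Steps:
G(sqrt(2 + (3 - 5)/2))**2 = (sqrt(2 + (3 - 5)/2))**2 = (sqrt(2 - 2*1/2))**2 = (sqrt(2 - 1))**2 = (sqrt(1))**2 = 1**2 = 1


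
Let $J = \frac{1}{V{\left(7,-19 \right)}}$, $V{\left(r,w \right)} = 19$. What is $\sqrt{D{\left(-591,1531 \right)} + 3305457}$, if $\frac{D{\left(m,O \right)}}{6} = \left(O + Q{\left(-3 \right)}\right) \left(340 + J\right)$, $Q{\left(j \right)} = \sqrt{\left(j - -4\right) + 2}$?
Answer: $\frac{\sqrt{2320934151 + 736554 \sqrt{3}}}{19} \approx 2536.3$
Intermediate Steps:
$Q{\left(j \right)} = \sqrt{6 + j}$ ($Q{\left(j \right)} = \sqrt{\left(j + 4\right) + 2} = \sqrt{\left(4 + j\right) + 2} = \sqrt{6 + j}$)
$J = \frac{1}{19} \approx 0.052632$
$D{\left(m,O \right)} = \frac{38766 O}{19} + \frac{38766 \sqrt{3}}{19}$ ($D{\left(m,O \right)} = 6 \left(O + \sqrt{6 - 3}\right) \left(340 + \frac{1}{19}\right) = 6 \left(O + \sqrt{3}\right) \frac{6461}{19} = 6 \left(\frac{6461 O}{19} + \frac{6461 \sqrt{3}}{19}\right) = \frac{38766 O}{19} + \frac{38766 \sqrt{3}}{19}$)
$\sqrt{D{\left(-591,1531 \right)} + 3305457} = \sqrt{\left(\frac{38766}{19} \cdot 1531 + \frac{38766 \sqrt{3}}{19}\right) + 3305457} = \sqrt{\left(\frac{59350746}{19} + \frac{38766 \sqrt{3}}{19}\right) + 3305457} = \sqrt{\frac{122154429}{19} + \frac{38766 \sqrt{3}}{19}}$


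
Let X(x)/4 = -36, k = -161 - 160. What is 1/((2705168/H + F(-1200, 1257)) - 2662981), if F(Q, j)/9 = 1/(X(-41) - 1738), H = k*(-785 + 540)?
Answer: -148009890/394142434463719 ≈ -3.7552e-7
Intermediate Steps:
k = -321
X(x) = -144 (X(x) = 4*(-36) = -144)
H = 78645 (H = -321*(-785 + 540) = -321*(-245) = 78645)
F(Q, j) = -9/1882 (F(Q, j) = 9/(-144 - 1738) = 9/(-1882) = 9*(-1/1882) = -9/1882)
1/((2705168/H + F(-1200, 1257)) - 2662981) = 1/((2705168/78645 - 9/1882) - 2662981) = 1/(5090418371/148009890 - 2662981) = 1/(-394142434463719/148009890) = -148009890/394142434463719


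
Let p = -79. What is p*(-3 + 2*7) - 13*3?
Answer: -908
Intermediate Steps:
p*(-3 + 2*7) - 13*3 = -79*(-3 + 2*7) - 13*3 = -79*(-3 + 14) - 39 = -79*11 - 39 = -869 - 39 = -908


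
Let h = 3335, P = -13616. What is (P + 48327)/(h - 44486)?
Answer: -34711/41151 ≈ -0.84350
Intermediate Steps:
(P + 48327)/(h - 44486) = (-13616 + 48327)/(3335 - 44486) = 34711/(-41151) = 34711*(-1/41151) = -34711/41151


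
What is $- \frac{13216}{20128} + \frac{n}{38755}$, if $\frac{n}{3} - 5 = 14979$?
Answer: $\frac{12268993}{24376895} \approx 0.5033$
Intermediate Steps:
$n = 44952$ ($n = 15 + 3 \cdot 14979 = 15 + 44937 = 44952$)
$- \frac{13216}{20128} + \frac{n}{38755} = - \frac{13216}{20128} + \frac{44952}{38755} = \left(-13216\right) \frac{1}{20128} + 44952 \cdot \frac{1}{38755} = - \frac{413}{629} + \frac{44952}{38755} = \frac{12268993}{24376895}$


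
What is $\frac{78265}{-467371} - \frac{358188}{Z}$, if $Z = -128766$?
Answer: $\frac{26221468793}{10030249031} \approx 2.6142$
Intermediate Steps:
$\frac{78265}{-467371} - \frac{358188}{Z} = \frac{78265}{-467371} - \frac{358188}{-128766} = 78265 \left(- \frac{1}{467371}\right) - - \frac{59698}{21461} = - \frac{78265}{467371} + \frac{59698}{21461} = \frac{26221468793}{10030249031}$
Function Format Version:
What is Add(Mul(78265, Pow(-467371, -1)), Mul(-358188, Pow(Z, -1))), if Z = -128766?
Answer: Rational(26221468793, 10030249031) ≈ 2.6142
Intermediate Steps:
Add(Mul(78265, Pow(-467371, -1)), Mul(-358188, Pow(Z, -1))) = Add(Mul(78265, Pow(-467371, -1)), Mul(-358188, Pow(-128766, -1))) = Add(Mul(78265, Rational(-1, 467371)), Mul(-358188, Rational(-1, 128766))) = Add(Rational(-78265, 467371), Rational(59698, 21461)) = Rational(26221468793, 10030249031)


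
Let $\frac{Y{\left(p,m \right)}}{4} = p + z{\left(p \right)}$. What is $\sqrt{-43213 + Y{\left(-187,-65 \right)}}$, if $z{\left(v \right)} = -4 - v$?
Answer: $i \sqrt{43229} \approx 207.92 i$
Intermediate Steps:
$Y{\left(p,m \right)} = -16$ ($Y{\left(p,m \right)} = 4 \left(p - \left(4 + p\right)\right) = 4 \left(-4\right) = -16$)
$\sqrt{-43213 + Y{\left(-187,-65 \right)}} = \sqrt{-43213 - 16} = \sqrt{-43229} = i \sqrt{43229}$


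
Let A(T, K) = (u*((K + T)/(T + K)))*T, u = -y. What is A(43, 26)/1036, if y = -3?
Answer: 129/1036 ≈ 0.12452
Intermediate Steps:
u = 3 (u = -1*(-3) = 3)
A(T, K) = 3*T (A(T, K) = (3*((K + T)/(T + K)))*T = (3*((K + T)/(K + T)))*T = (3*1)*T = 3*T)
A(43, 26)/1036 = (3*43)/1036 = 129*(1/1036) = 129/1036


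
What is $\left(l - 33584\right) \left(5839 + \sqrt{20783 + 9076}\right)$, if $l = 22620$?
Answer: $-64018796 - 10964 \sqrt{29859} \approx -6.5913 \cdot 10^{7}$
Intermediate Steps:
$\left(l - 33584\right) \left(5839 + \sqrt{20783 + 9076}\right) = \left(22620 - 33584\right) \left(5839 + \sqrt{20783 + 9076}\right) = - 10964 \left(5839 + \sqrt{29859}\right) = -64018796 - 10964 \sqrt{29859}$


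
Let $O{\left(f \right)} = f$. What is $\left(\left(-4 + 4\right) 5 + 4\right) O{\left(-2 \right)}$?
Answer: $-8$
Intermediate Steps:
$\left(\left(-4 + 4\right) 5 + 4\right) O{\left(-2 \right)} = \left(\left(-4 + 4\right) 5 + 4\right) \left(-2\right) = \left(0 \cdot 5 + 4\right) \left(-2\right) = \left(0 + 4\right) \left(-2\right) = 4 \left(-2\right) = -8$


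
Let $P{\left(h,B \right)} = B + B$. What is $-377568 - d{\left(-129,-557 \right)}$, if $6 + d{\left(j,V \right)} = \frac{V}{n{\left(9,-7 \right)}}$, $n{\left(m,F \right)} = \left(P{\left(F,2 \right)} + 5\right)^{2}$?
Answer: $- \frac{30581965}{81} \approx -3.7756 \cdot 10^{5}$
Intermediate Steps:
$P{\left(h,B \right)} = 2 B$
$n{\left(m,F \right)} = 81$ ($n{\left(m,F \right)} = \left(2 \cdot 2 + 5\right)^{2} = \left(4 + 5\right)^{2} = 9^{2} = 81$)
$d{\left(j,V \right)} = -6 + \frac{V}{81}$
$-377568 - d{\left(-129,-557 \right)} = -377568 - \left(-6 + \frac{1}{81} \left(-557\right)\right) = -377568 - \left(-6 - \frac{557}{81}\right) = -377568 - - \frac{1043}{81} = -377568 + \frac{1043}{81} = - \frac{30581965}{81}$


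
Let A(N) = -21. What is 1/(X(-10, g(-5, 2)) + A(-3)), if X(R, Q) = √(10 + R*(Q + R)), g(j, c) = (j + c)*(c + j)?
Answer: -21/421 - 2*√5/421 ≈ -0.060504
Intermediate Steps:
g(j, c) = (c + j)² (g(j, c) = (c + j)*(c + j) = (c + j)²)
1/(X(-10, g(-5, 2)) + A(-3)) = 1/(√(10 + (-10)² + (2 - 5)²*(-10)) - 21) = 1/(√(10 + 100 + (-3)²*(-10)) - 21) = 1/(√(10 + 100 + 9*(-10)) - 21) = 1/(√(10 + 100 - 90) - 21) = 1/(√20 - 21) = 1/(2*√5 - 21) = 1/(-21 + 2*√5)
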